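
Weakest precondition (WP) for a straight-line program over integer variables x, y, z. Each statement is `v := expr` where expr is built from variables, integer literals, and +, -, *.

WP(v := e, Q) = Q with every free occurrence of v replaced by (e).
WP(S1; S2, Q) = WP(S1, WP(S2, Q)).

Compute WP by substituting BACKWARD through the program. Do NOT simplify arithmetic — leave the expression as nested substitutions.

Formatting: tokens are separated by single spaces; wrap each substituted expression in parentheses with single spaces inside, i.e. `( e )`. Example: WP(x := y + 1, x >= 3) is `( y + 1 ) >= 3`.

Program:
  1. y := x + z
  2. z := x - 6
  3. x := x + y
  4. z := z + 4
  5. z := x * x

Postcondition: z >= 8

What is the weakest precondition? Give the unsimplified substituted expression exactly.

Answer: ( ( x + ( x + z ) ) * ( x + ( x + z ) ) ) >= 8

Derivation:
post: z >= 8
stmt 5: z := x * x  -- replace 1 occurrence(s) of z with (x * x)
  => ( x * x ) >= 8
stmt 4: z := z + 4  -- replace 0 occurrence(s) of z with (z + 4)
  => ( x * x ) >= 8
stmt 3: x := x + y  -- replace 2 occurrence(s) of x with (x + y)
  => ( ( x + y ) * ( x + y ) ) >= 8
stmt 2: z := x - 6  -- replace 0 occurrence(s) of z with (x - 6)
  => ( ( x + y ) * ( x + y ) ) >= 8
stmt 1: y := x + z  -- replace 2 occurrence(s) of y with (x + z)
  => ( ( x + ( x + z ) ) * ( x + ( x + z ) ) ) >= 8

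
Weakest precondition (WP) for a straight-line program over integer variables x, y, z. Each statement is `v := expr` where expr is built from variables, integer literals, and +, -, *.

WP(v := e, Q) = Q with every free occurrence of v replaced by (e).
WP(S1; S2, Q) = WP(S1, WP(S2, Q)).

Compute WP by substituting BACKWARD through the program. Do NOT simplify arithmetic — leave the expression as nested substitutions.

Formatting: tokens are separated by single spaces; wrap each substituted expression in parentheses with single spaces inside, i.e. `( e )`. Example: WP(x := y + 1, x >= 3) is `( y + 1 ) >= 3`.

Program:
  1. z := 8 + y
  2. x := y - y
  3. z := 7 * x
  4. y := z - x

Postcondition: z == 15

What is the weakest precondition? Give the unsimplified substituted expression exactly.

Answer: ( 7 * ( y - y ) ) == 15

Derivation:
post: z == 15
stmt 4: y := z - x  -- replace 0 occurrence(s) of y with (z - x)
  => z == 15
stmt 3: z := 7 * x  -- replace 1 occurrence(s) of z with (7 * x)
  => ( 7 * x ) == 15
stmt 2: x := y - y  -- replace 1 occurrence(s) of x with (y - y)
  => ( 7 * ( y - y ) ) == 15
stmt 1: z := 8 + y  -- replace 0 occurrence(s) of z with (8 + y)
  => ( 7 * ( y - y ) ) == 15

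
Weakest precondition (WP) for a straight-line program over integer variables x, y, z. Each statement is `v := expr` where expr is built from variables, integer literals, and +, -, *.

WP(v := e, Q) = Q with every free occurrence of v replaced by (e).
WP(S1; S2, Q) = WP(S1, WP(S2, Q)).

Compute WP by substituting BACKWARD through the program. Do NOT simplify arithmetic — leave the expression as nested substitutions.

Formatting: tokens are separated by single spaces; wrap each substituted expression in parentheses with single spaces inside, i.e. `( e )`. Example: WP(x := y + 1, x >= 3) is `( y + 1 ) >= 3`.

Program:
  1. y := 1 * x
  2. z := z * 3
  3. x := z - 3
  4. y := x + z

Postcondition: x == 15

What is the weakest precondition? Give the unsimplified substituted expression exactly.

Answer: ( ( z * 3 ) - 3 ) == 15

Derivation:
post: x == 15
stmt 4: y := x + z  -- replace 0 occurrence(s) of y with (x + z)
  => x == 15
stmt 3: x := z - 3  -- replace 1 occurrence(s) of x with (z - 3)
  => ( z - 3 ) == 15
stmt 2: z := z * 3  -- replace 1 occurrence(s) of z with (z * 3)
  => ( ( z * 3 ) - 3 ) == 15
stmt 1: y := 1 * x  -- replace 0 occurrence(s) of y with (1 * x)
  => ( ( z * 3 ) - 3 ) == 15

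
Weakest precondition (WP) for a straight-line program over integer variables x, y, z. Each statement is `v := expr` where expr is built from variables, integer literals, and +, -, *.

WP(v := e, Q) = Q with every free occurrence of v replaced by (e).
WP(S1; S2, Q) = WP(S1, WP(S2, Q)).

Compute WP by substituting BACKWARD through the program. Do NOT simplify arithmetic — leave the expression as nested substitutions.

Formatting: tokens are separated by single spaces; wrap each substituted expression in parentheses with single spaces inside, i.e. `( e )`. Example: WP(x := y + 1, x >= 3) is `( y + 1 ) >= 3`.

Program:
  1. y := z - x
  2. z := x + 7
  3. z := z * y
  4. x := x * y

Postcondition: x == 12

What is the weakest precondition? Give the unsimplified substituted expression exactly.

Answer: ( x * ( z - x ) ) == 12

Derivation:
post: x == 12
stmt 4: x := x * y  -- replace 1 occurrence(s) of x with (x * y)
  => ( x * y ) == 12
stmt 3: z := z * y  -- replace 0 occurrence(s) of z with (z * y)
  => ( x * y ) == 12
stmt 2: z := x + 7  -- replace 0 occurrence(s) of z with (x + 7)
  => ( x * y ) == 12
stmt 1: y := z - x  -- replace 1 occurrence(s) of y with (z - x)
  => ( x * ( z - x ) ) == 12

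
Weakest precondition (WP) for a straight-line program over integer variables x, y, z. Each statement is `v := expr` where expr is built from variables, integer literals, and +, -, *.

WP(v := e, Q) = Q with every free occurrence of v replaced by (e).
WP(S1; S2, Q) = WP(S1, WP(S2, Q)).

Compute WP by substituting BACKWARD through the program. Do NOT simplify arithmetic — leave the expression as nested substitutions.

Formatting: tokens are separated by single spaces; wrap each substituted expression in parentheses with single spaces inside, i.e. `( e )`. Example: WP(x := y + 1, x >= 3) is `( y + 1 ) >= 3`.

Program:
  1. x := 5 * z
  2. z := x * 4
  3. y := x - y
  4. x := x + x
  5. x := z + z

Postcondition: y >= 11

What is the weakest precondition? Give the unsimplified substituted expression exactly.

Answer: ( ( 5 * z ) - y ) >= 11

Derivation:
post: y >= 11
stmt 5: x := z + z  -- replace 0 occurrence(s) of x with (z + z)
  => y >= 11
stmt 4: x := x + x  -- replace 0 occurrence(s) of x with (x + x)
  => y >= 11
stmt 3: y := x - y  -- replace 1 occurrence(s) of y with (x - y)
  => ( x - y ) >= 11
stmt 2: z := x * 4  -- replace 0 occurrence(s) of z with (x * 4)
  => ( x - y ) >= 11
stmt 1: x := 5 * z  -- replace 1 occurrence(s) of x with (5 * z)
  => ( ( 5 * z ) - y ) >= 11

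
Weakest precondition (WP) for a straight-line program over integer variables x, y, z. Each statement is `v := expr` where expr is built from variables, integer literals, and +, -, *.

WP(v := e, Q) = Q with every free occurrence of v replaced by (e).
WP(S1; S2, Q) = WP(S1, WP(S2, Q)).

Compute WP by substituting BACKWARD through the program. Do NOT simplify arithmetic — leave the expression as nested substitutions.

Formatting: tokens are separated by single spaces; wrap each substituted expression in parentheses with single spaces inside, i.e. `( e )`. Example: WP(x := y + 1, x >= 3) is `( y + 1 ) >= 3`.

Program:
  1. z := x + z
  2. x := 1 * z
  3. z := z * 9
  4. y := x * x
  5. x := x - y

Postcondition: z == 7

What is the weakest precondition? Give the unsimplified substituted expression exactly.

Answer: ( ( x + z ) * 9 ) == 7

Derivation:
post: z == 7
stmt 5: x := x - y  -- replace 0 occurrence(s) of x with (x - y)
  => z == 7
stmt 4: y := x * x  -- replace 0 occurrence(s) of y with (x * x)
  => z == 7
stmt 3: z := z * 9  -- replace 1 occurrence(s) of z with (z * 9)
  => ( z * 9 ) == 7
stmt 2: x := 1 * z  -- replace 0 occurrence(s) of x with (1 * z)
  => ( z * 9 ) == 7
stmt 1: z := x + z  -- replace 1 occurrence(s) of z with (x + z)
  => ( ( x + z ) * 9 ) == 7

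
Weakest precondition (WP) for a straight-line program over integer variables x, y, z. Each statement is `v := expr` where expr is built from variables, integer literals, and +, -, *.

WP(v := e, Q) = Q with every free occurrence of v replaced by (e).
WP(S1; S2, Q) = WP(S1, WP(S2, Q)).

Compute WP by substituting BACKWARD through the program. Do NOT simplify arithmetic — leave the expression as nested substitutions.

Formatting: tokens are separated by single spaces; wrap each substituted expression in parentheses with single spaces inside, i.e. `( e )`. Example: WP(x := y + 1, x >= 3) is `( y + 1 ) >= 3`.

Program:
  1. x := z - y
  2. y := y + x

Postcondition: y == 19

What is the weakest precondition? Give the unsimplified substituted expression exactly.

Answer: ( y + ( z - y ) ) == 19

Derivation:
post: y == 19
stmt 2: y := y + x  -- replace 1 occurrence(s) of y with (y + x)
  => ( y + x ) == 19
stmt 1: x := z - y  -- replace 1 occurrence(s) of x with (z - y)
  => ( y + ( z - y ) ) == 19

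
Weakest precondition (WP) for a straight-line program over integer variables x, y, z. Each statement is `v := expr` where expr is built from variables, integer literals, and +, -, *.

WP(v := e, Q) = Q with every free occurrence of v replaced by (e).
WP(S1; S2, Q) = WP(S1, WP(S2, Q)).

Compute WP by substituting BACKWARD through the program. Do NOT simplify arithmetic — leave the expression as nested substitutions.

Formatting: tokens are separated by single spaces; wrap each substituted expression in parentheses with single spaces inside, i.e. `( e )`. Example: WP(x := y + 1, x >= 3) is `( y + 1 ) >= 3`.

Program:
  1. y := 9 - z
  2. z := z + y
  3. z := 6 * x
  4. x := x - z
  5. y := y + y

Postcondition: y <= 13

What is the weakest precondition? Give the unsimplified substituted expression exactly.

Answer: ( ( 9 - z ) + ( 9 - z ) ) <= 13

Derivation:
post: y <= 13
stmt 5: y := y + y  -- replace 1 occurrence(s) of y with (y + y)
  => ( y + y ) <= 13
stmt 4: x := x - z  -- replace 0 occurrence(s) of x with (x - z)
  => ( y + y ) <= 13
stmt 3: z := 6 * x  -- replace 0 occurrence(s) of z with (6 * x)
  => ( y + y ) <= 13
stmt 2: z := z + y  -- replace 0 occurrence(s) of z with (z + y)
  => ( y + y ) <= 13
stmt 1: y := 9 - z  -- replace 2 occurrence(s) of y with (9 - z)
  => ( ( 9 - z ) + ( 9 - z ) ) <= 13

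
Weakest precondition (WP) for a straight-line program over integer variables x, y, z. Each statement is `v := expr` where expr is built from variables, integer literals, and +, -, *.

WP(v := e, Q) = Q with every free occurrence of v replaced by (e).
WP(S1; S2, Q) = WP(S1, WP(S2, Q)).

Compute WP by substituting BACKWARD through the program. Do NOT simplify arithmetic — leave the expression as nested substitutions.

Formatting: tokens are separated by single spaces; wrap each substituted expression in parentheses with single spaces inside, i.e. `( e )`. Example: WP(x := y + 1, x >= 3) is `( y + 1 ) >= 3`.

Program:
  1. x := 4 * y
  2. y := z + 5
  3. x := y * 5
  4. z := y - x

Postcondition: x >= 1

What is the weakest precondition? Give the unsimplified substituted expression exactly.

post: x >= 1
stmt 4: z := y - x  -- replace 0 occurrence(s) of z with (y - x)
  => x >= 1
stmt 3: x := y * 5  -- replace 1 occurrence(s) of x with (y * 5)
  => ( y * 5 ) >= 1
stmt 2: y := z + 5  -- replace 1 occurrence(s) of y with (z + 5)
  => ( ( z + 5 ) * 5 ) >= 1
stmt 1: x := 4 * y  -- replace 0 occurrence(s) of x with (4 * y)
  => ( ( z + 5 ) * 5 ) >= 1

Answer: ( ( z + 5 ) * 5 ) >= 1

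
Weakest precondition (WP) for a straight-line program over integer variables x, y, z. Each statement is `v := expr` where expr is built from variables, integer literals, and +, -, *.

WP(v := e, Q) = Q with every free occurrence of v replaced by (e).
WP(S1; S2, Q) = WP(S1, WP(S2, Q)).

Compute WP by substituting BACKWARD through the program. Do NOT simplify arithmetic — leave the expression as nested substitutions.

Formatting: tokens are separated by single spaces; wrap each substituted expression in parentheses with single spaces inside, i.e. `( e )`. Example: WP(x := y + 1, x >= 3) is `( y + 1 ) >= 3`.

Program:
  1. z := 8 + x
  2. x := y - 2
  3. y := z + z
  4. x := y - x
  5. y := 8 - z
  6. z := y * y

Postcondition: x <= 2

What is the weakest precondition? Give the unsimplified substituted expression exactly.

Answer: ( ( ( 8 + x ) + ( 8 + x ) ) - ( y - 2 ) ) <= 2

Derivation:
post: x <= 2
stmt 6: z := y * y  -- replace 0 occurrence(s) of z with (y * y)
  => x <= 2
stmt 5: y := 8 - z  -- replace 0 occurrence(s) of y with (8 - z)
  => x <= 2
stmt 4: x := y - x  -- replace 1 occurrence(s) of x with (y - x)
  => ( y - x ) <= 2
stmt 3: y := z + z  -- replace 1 occurrence(s) of y with (z + z)
  => ( ( z + z ) - x ) <= 2
stmt 2: x := y - 2  -- replace 1 occurrence(s) of x with (y - 2)
  => ( ( z + z ) - ( y - 2 ) ) <= 2
stmt 1: z := 8 + x  -- replace 2 occurrence(s) of z with (8 + x)
  => ( ( ( 8 + x ) + ( 8 + x ) ) - ( y - 2 ) ) <= 2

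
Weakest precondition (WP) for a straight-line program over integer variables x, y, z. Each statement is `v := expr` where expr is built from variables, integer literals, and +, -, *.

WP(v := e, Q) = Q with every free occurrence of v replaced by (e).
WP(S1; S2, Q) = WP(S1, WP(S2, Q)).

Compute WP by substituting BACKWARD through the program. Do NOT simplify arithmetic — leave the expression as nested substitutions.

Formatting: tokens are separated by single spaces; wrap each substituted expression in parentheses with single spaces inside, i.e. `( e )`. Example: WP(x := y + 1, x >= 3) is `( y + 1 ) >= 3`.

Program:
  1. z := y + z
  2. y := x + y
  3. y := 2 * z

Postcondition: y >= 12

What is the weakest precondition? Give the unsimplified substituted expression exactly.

post: y >= 12
stmt 3: y := 2 * z  -- replace 1 occurrence(s) of y with (2 * z)
  => ( 2 * z ) >= 12
stmt 2: y := x + y  -- replace 0 occurrence(s) of y with (x + y)
  => ( 2 * z ) >= 12
stmt 1: z := y + z  -- replace 1 occurrence(s) of z with (y + z)
  => ( 2 * ( y + z ) ) >= 12

Answer: ( 2 * ( y + z ) ) >= 12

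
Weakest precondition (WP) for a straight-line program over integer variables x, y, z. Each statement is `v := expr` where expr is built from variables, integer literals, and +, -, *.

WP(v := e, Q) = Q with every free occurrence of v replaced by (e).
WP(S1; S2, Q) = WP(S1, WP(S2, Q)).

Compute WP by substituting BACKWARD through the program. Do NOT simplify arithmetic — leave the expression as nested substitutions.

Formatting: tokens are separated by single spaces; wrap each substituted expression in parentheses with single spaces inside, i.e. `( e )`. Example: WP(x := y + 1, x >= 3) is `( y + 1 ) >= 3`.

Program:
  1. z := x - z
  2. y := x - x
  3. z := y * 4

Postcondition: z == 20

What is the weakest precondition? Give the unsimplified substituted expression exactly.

post: z == 20
stmt 3: z := y * 4  -- replace 1 occurrence(s) of z with (y * 4)
  => ( y * 4 ) == 20
stmt 2: y := x - x  -- replace 1 occurrence(s) of y with (x - x)
  => ( ( x - x ) * 4 ) == 20
stmt 1: z := x - z  -- replace 0 occurrence(s) of z with (x - z)
  => ( ( x - x ) * 4 ) == 20

Answer: ( ( x - x ) * 4 ) == 20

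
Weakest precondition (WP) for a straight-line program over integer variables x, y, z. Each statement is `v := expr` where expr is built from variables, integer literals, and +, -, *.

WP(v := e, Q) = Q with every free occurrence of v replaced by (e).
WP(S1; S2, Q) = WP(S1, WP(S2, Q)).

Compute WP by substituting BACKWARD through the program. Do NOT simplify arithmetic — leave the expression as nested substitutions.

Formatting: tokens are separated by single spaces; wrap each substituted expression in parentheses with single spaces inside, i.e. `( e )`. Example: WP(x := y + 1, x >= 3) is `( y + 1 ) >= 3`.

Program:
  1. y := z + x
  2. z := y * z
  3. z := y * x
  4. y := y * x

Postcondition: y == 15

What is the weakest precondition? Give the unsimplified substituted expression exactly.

Answer: ( ( z + x ) * x ) == 15

Derivation:
post: y == 15
stmt 4: y := y * x  -- replace 1 occurrence(s) of y with (y * x)
  => ( y * x ) == 15
stmt 3: z := y * x  -- replace 0 occurrence(s) of z with (y * x)
  => ( y * x ) == 15
stmt 2: z := y * z  -- replace 0 occurrence(s) of z with (y * z)
  => ( y * x ) == 15
stmt 1: y := z + x  -- replace 1 occurrence(s) of y with (z + x)
  => ( ( z + x ) * x ) == 15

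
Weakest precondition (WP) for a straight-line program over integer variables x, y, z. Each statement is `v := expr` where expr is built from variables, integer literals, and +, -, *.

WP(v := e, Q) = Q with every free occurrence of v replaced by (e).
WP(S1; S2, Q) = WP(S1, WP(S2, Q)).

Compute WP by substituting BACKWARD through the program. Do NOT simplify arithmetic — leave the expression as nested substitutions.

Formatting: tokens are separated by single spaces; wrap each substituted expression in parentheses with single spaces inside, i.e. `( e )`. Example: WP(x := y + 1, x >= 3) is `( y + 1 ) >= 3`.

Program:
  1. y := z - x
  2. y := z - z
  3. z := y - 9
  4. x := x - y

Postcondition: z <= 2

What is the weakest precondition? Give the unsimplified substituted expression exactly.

post: z <= 2
stmt 4: x := x - y  -- replace 0 occurrence(s) of x with (x - y)
  => z <= 2
stmt 3: z := y - 9  -- replace 1 occurrence(s) of z with (y - 9)
  => ( y - 9 ) <= 2
stmt 2: y := z - z  -- replace 1 occurrence(s) of y with (z - z)
  => ( ( z - z ) - 9 ) <= 2
stmt 1: y := z - x  -- replace 0 occurrence(s) of y with (z - x)
  => ( ( z - z ) - 9 ) <= 2

Answer: ( ( z - z ) - 9 ) <= 2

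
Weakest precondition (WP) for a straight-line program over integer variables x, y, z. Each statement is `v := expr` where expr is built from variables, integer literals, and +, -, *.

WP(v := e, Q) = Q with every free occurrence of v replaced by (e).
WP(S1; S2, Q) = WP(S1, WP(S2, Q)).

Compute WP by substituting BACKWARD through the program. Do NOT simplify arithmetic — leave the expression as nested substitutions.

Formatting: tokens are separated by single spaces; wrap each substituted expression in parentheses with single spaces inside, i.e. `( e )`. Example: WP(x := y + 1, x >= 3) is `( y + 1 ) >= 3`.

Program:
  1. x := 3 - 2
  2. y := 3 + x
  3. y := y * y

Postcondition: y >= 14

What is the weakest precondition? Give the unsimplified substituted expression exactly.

Answer: ( ( 3 + ( 3 - 2 ) ) * ( 3 + ( 3 - 2 ) ) ) >= 14

Derivation:
post: y >= 14
stmt 3: y := y * y  -- replace 1 occurrence(s) of y with (y * y)
  => ( y * y ) >= 14
stmt 2: y := 3 + x  -- replace 2 occurrence(s) of y with (3 + x)
  => ( ( 3 + x ) * ( 3 + x ) ) >= 14
stmt 1: x := 3 - 2  -- replace 2 occurrence(s) of x with (3 - 2)
  => ( ( 3 + ( 3 - 2 ) ) * ( 3 + ( 3 - 2 ) ) ) >= 14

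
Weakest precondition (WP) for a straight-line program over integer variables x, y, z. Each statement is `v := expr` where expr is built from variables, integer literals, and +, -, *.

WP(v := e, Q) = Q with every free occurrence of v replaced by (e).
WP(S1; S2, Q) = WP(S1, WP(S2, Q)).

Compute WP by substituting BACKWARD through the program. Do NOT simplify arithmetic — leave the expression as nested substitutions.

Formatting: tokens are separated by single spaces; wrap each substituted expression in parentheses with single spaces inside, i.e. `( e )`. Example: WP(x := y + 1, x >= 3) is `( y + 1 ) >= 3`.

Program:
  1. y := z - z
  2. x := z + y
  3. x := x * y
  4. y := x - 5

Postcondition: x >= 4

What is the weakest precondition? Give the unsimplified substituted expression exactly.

Answer: ( ( z + ( z - z ) ) * ( z - z ) ) >= 4

Derivation:
post: x >= 4
stmt 4: y := x - 5  -- replace 0 occurrence(s) of y with (x - 5)
  => x >= 4
stmt 3: x := x * y  -- replace 1 occurrence(s) of x with (x * y)
  => ( x * y ) >= 4
stmt 2: x := z + y  -- replace 1 occurrence(s) of x with (z + y)
  => ( ( z + y ) * y ) >= 4
stmt 1: y := z - z  -- replace 2 occurrence(s) of y with (z - z)
  => ( ( z + ( z - z ) ) * ( z - z ) ) >= 4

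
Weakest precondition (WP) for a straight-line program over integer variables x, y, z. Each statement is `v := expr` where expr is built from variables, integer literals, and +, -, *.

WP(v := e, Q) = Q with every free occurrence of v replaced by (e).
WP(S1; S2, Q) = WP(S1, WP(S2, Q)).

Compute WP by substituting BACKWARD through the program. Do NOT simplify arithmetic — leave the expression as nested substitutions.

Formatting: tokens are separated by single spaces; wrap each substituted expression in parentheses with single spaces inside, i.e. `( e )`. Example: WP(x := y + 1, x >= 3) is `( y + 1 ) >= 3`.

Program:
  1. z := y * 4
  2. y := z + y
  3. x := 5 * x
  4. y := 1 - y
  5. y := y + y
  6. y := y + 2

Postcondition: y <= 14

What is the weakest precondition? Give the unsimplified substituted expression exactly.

post: y <= 14
stmt 6: y := y + 2  -- replace 1 occurrence(s) of y with (y + 2)
  => ( y + 2 ) <= 14
stmt 5: y := y + y  -- replace 1 occurrence(s) of y with (y + y)
  => ( ( y + y ) + 2 ) <= 14
stmt 4: y := 1 - y  -- replace 2 occurrence(s) of y with (1 - y)
  => ( ( ( 1 - y ) + ( 1 - y ) ) + 2 ) <= 14
stmt 3: x := 5 * x  -- replace 0 occurrence(s) of x with (5 * x)
  => ( ( ( 1 - y ) + ( 1 - y ) ) + 2 ) <= 14
stmt 2: y := z + y  -- replace 2 occurrence(s) of y with (z + y)
  => ( ( ( 1 - ( z + y ) ) + ( 1 - ( z + y ) ) ) + 2 ) <= 14
stmt 1: z := y * 4  -- replace 2 occurrence(s) of z with (y * 4)
  => ( ( ( 1 - ( ( y * 4 ) + y ) ) + ( 1 - ( ( y * 4 ) + y ) ) ) + 2 ) <= 14

Answer: ( ( ( 1 - ( ( y * 4 ) + y ) ) + ( 1 - ( ( y * 4 ) + y ) ) ) + 2 ) <= 14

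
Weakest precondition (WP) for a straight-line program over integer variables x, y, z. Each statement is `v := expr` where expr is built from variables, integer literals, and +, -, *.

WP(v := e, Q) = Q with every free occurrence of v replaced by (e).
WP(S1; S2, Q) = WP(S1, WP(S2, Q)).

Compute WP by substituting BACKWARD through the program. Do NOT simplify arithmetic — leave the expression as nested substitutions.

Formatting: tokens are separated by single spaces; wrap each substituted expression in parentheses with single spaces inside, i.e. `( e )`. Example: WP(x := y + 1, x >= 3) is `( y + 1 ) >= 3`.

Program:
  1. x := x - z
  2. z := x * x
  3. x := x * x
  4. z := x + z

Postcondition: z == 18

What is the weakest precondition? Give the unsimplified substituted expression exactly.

post: z == 18
stmt 4: z := x + z  -- replace 1 occurrence(s) of z with (x + z)
  => ( x + z ) == 18
stmt 3: x := x * x  -- replace 1 occurrence(s) of x with (x * x)
  => ( ( x * x ) + z ) == 18
stmt 2: z := x * x  -- replace 1 occurrence(s) of z with (x * x)
  => ( ( x * x ) + ( x * x ) ) == 18
stmt 1: x := x - z  -- replace 4 occurrence(s) of x with (x - z)
  => ( ( ( x - z ) * ( x - z ) ) + ( ( x - z ) * ( x - z ) ) ) == 18

Answer: ( ( ( x - z ) * ( x - z ) ) + ( ( x - z ) * ( x - z ) ) ) == 18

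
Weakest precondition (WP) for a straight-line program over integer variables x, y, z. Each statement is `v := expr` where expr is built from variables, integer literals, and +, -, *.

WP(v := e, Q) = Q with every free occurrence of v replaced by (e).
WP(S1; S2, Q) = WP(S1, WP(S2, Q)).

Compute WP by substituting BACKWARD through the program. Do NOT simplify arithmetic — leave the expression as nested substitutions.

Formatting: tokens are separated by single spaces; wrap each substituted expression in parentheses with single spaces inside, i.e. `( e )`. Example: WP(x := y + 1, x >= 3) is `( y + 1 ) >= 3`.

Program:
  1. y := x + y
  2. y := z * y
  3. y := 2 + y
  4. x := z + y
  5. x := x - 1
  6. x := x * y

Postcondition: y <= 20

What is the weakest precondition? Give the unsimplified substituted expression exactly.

post: y <= 20
stmt 6: x := x * y  -- replace 0 occurrence(s) of x with (x * y)
  => y <= 20
stmt 5: x := x - 1  -- replace 0 occurrence(s) of x with (x - 1)
  => y <= 20
stmt 4: x := z + y  -- replace 0 occurrence(s) of x with (z + y)
  => y <= 20
stmt 3: y := 2 + y  -- replace 1 occurrence(s) of y with (2 + y)
  => ( 2 + y ) <= 20
stmt 2: y := z * y  -- replace 1 occurrence(s) of y with (z * y)
  => ( 2 + ( z * y ) ) <= 20
stmt 1: y := x + y  -- replace 1 occurrence(s) of y with (x + y)
  => ( 2 + ( z * ( x + y ) ) ) <= 20

Answer: ( 2 + ( z * ( x + y ) ) ) <= 20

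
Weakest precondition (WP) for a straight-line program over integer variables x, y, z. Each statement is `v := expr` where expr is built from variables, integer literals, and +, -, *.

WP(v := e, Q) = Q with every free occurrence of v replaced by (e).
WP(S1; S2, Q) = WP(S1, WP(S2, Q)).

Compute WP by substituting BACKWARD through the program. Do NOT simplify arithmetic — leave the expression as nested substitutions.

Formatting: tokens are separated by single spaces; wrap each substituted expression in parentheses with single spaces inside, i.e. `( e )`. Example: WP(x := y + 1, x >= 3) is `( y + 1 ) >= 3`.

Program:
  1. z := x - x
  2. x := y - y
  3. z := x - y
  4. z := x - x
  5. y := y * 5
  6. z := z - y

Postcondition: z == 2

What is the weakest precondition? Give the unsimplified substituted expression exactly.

post: z == 2
stmt 6: z := z - y  -- replace 1 occurrence(s) of z with (z - y)
  => ( z - y ) == 2
stmt 5: y := y * 5  -- replace 1 occurrence(s) of y with (y * 5)
  => ( z - ( y * 5 ) ) == 2
stmt 4: z := x - x  -- replace 1 occurrence(s) of z with (x - x)
  => ( ( x - x ) - ( y * 5 ) ) == 2
stmt 3: z := x - y  -- replace 0 occurrence(s) of z with (x - y)
  => ( ( x - x ) - ( y * 5 ) ) == 2
stmt 2: x := y - y  -- replace 2 occurrence(s) of x with (y - y)
  => ( ( ( y - y ) - ( y - y ) ) - ( y * 5 ) ) == 2
stmt 1: z := x - x  -- replace 0 occurrence(s) of z with (x - x)
  => ( ( ( y - y ) - ( y - y ) ) - ( y * 5 ) ) == 2

Answer: ( ( ( y - y ) - ( y - y ) ) - ( y * 5 ) ) == 2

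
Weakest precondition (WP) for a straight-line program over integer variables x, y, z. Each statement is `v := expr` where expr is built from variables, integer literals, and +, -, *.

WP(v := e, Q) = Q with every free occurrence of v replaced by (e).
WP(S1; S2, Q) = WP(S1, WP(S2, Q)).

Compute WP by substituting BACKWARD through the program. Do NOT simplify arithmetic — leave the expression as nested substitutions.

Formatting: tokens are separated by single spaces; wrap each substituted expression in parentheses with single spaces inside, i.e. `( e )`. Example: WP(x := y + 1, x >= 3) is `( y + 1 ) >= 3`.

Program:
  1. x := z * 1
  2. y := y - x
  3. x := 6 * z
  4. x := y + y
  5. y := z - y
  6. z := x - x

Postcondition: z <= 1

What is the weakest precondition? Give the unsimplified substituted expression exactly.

post: z <= 1
stmt 6: z := x - x  -- replace 1 occurrence(s) of z with (x - x)
  => ( x - x ) <= 1
stmt 5: y := z - y  -- replace 0 occurrence(s) of y with (z - y)
  => ( x - x ) <= 1
stmt 4: x := y + y  -- replace 2 occurrence(s) of x with (y + y)
  => ( ( y + y ) - ( y + y ) ) <= 1
stmt 3: x := 6 * z  -- replace 0 occurrence(s) of x with (6 * z)
  => ( ( y + y ) - ( y + y ) ) <= 1
stmt 2: y := y - x  -- replace 4 occurrence(s) of y with (y - x)
  => ( ( ( y - x ) + ( y - x ) ) - ( ( y - x ) + ( y - x ) ) ) <= 1
stmt 1: x := z * 1  -- replace 4 occurrence(s) of x with (z * 1)
  => ( ( ( y - ( z * 1 ) ) + ( y - ( z * 1 ) ) ) - ( ( y - ( z * 1 ) ) + ( y - ( z * 1 ) ) ) ) <= 1

Answer: ( ( ( y - ( z * 1 ) ) + ( y - ( z * 1 ) ) ) - ( ( y - ( z * 1 ) ) + ( y - ( z * 1 ) ) ) ) <= 1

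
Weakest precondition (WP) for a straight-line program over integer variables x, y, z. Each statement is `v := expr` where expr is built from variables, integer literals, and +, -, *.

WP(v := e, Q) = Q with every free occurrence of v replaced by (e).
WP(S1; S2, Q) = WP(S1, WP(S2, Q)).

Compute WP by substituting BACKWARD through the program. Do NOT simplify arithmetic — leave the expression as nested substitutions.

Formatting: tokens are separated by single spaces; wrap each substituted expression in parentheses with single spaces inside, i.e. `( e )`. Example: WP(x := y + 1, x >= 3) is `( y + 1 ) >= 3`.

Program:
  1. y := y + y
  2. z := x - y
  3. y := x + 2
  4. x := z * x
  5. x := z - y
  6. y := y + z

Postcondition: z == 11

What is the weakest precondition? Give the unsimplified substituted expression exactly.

post: z == 11
stmt 6: y := y + z  -- replace 0 occurrence(s) of y with (y + z)
  => z == 11
stmt 5: x := z - y  -- replace 0 occurrence(s) of x with (z - y)
  => z == 11
stmt 4: x := z * x  -- replace 0 occurrence(s) of x with (z * x)
  => z == 11
stmt 3: y := x + 2  -- replace 0 occurrence(s) of y with (x + 2)
  => z == 11
stmt 2: z := x - y  -- replace 1 occurrence(s) of z with (x - y)
  => ( x - y ) == 11
stmt 1: y := y + y  -- replace 1 occurrence(s) of y with (y + y)
  => ( x - ( y + y ) ) == 11

Answer: ( x - ( y + y ) ) == 11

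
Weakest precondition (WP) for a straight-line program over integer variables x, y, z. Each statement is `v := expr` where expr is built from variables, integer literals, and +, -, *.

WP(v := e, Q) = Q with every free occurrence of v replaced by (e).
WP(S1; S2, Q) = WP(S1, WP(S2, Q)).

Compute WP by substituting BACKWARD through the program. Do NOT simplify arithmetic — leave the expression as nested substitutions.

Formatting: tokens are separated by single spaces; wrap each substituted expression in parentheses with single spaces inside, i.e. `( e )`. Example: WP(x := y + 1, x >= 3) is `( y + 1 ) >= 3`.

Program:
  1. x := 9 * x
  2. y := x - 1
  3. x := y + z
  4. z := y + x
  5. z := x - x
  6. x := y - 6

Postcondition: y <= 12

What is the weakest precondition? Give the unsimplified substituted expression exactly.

Answer: ( ( 9 * x ) - 1 ) <= 12

Derivation:
post: y <= 12
stmt 6: x := y - 6  -- replace 0 occurrence(s) of x with (y - 6)
  => y <= 12
stmt 5: z := x - x  -- replace 0 occurrence(s) of z with (x - x)
  => y <= 12
stmt 4: z := y + x  -- replace 0 occurrence(s) of z with (y + x)
  => y <= 12
stmt 3: x := y + z  -- replace 0 occurrence(s) of x with (y + z)
  => y <= 12
stmt 2: y := x - 1  -- replace 1 occurrence(s) of y with (x - 1)
  => ( x - 1 ) <= 12
stmt 1: x := 9 * x  -- replace 1 occurrence(s) of x with (9 * x)
  => ( ( 9 * x ) - 1 ) <= 12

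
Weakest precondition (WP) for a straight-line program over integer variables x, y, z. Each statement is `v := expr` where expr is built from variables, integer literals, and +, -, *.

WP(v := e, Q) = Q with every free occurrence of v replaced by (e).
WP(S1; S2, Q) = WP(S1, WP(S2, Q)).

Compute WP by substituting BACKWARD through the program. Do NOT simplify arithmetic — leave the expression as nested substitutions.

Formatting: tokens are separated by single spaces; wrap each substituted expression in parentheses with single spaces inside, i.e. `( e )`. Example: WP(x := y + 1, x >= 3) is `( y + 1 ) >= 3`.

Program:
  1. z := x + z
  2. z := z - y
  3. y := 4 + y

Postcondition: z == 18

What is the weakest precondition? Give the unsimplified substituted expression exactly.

Answer: ( ( x + z ) - y ) == 18

Derivation:
post: z == 18
stmt 3: y := 4 + y  -- replace 0 occurrence(s) of y with (4 + y)
  => z == 18
stmt 2: z := z - y  -- replace 1 occurrence(s) of z with (z - y)
  => ( z - y ) == 18
stmt 1: z := x + z  -- replace 1 occurrence(s) of z with (x + z)
  => ( ( x + z ) - y ) == 18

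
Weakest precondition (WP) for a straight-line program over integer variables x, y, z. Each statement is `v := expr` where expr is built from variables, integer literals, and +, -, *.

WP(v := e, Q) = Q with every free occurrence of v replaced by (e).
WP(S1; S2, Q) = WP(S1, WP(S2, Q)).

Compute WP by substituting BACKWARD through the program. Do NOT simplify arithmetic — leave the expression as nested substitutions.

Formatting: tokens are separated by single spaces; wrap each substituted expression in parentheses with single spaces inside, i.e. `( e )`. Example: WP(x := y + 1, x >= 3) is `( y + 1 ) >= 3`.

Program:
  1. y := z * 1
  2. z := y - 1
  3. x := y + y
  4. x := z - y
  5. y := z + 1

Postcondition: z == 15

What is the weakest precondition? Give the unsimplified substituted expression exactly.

post: z == 15
stmt 5: y := z + 1  -- replace 0 occurrence(s) of y with (z + 1)
  => z == 15
stmt 4: x := z - y  -- replace 0 occurrence(s) of x with (z - y)
  => z == 15
stmt 3: x := y + y  -- replace 0 occurrence(s) of x with (y + y)
  => z == 15
stmt 2: z := y - 1  -- replace 1 occurrence(s) of z with (y - 1)
  => ( y - 1 ) == 15
stmt 1: y := z * 1  -- replace 1 occurrence(s) of y with (z * 1)
  => ( ( z * 1 ) - 1 ) == 15

Answer: ( ( z * 1 ) - 1 ) == 15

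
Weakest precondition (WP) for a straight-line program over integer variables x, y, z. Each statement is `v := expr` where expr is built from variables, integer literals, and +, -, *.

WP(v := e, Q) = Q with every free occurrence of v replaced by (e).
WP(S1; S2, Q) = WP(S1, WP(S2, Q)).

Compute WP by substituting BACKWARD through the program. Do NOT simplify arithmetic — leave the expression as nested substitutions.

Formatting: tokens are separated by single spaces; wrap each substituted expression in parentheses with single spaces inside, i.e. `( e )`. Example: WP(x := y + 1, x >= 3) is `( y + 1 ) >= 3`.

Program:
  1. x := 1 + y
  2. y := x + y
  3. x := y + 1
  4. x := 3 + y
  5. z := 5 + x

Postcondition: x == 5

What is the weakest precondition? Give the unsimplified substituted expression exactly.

Answer: ( 3 + ( ( 1 + y ) + y ) ) == 5

Derivation:
post: x == 5
stmt 5: z := 5 + x  -- replace 0 occurrence(s) of z with (5 + x)
  => x == 5
stmt 4: x := 3 + y  -- replace 1 occurrence(s) of x with (3 + y)
  => ( 3 + y ) == 5
stmt 3: x := y + 1  -- replace 0 occurrence(s) of x with (y + 1)
  => ( 3 + y ) == 5
stmt 2: y := x + y  -- replace 1 occurrence(s) of y with (x + y)
  => ( 3 + ( x + y ) ) == 5
stmt 1: x := 1 + y  -- replace 1 occurrence(s) of x with (1 + y)
  => ( 3 + ( ( 1 + y ) + y ) ) == 5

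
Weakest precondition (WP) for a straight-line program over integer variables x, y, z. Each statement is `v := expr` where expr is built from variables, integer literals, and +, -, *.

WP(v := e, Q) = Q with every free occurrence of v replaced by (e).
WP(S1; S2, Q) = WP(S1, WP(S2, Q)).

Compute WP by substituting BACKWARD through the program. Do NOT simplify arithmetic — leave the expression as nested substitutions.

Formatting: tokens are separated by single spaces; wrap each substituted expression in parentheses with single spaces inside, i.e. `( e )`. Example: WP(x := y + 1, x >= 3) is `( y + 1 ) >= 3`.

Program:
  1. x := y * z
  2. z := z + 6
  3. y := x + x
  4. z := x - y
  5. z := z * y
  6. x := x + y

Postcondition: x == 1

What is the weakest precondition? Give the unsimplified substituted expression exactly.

Answer: ( ( y * z ) + ( ( y * z ) + ( y * z ) ) ) == 1

Derivation:
post: x == 1
stmt 6: x := x + y  -- replace 1 occurrence(s) of x with (x + y)
  => ( x + y ) == 1
stmt 5: z := z * y  -- replace 0 occurrence(s) of z with (z * y)
  => ( x + y ) == 1
stmt 4: z := x - y  -- replace 0 occurrence(s) of z with (x - y)
  => ( x + y ) == 1
stmt 3: y := x + x  -- replace 1 occurrence(s) of y with (x + x)
  => ( x + ( x + x ) ) == 1
stmt 2: z := z + 6  -- replace 0 occurrence(s) of z with (z + 6)
  => ( x + ( x + x ) ) == 1
stmt 1: x := y * z  -- replace 3 occurrence(s) of x with (y * z)
  => ( ( y * z ) + ( ( y * z ) + ( y * z ) ) ) == 1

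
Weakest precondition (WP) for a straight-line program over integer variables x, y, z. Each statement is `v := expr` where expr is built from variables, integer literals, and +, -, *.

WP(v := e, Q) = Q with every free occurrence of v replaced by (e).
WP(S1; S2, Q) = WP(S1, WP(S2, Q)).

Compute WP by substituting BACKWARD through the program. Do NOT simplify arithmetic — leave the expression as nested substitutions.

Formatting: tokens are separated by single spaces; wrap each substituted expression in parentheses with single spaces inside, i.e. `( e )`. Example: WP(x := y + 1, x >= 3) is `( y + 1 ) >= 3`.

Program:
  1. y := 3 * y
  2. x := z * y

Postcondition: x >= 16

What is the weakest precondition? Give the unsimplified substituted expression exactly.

Answer: ( z * ( 3 * y ) ) >= 16

Derivation:
post: x >= 16
stmt 2: x := z * y  -- replace 1 occurrence(s) of x with (z * y)
  => ( z * y ) >= 16
stmt 1: y := 3 * y  -- replace 1 occurrence(s) of y with (3 * y)
  => ( z * ( 3 * y ) ) >= 16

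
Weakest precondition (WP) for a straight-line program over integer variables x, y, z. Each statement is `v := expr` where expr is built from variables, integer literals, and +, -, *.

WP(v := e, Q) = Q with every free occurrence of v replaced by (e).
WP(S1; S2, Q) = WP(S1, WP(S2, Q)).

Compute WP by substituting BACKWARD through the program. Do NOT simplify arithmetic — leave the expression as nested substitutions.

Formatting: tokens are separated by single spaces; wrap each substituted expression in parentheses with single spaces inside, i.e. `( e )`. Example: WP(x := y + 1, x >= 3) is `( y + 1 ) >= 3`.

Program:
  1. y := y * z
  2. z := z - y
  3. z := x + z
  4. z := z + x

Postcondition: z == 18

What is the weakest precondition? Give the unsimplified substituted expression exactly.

Answer: ( ( x + ( z - ( y * z ) ) ) + x ) == 18

Derivation:
post: z == 18
stmt 4: z := z + x  -- replace 1 occurrence(s) of z with (z + x)
  => ( z + x ) == 18
stmt 3: z := x + z  -- replace 1 occurrence(s) of z with (x + z)
  => ( ( x + z ) + x ) == 18
stmt 2: z := z - y  -- replace 1 occurrence(s) of z with (z - y)
  => ( ( x + ( z - y ) ) + x ) == 18
stmt 1: y := y * z  -- replace 1 occurrence(s) of y with (y * z)
  => ( ( x + ( z - ( y * z ) ) ) + x ) == 18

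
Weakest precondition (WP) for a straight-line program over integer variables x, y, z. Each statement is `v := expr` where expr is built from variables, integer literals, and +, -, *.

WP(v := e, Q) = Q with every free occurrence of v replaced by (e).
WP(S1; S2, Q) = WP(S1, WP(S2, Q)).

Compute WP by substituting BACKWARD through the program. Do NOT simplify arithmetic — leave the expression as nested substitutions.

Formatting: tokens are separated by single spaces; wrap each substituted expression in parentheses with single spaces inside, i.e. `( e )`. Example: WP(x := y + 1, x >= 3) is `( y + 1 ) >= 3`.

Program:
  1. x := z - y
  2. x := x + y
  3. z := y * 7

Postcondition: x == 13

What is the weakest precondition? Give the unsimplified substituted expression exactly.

Answer: ( ( z - y ) + y ) == 13

Derivation:
post: x == 13
stmt 3: z := y * 7  -- replace 0 occurrence(s) of z with (y * 7)
  => x == 13
stmt 2: x := x + y  -- replace 1 occurrence(s) of x with (x + y)
  => ( x + y ) == 13
stmt 1: x := z - y  -- replace 1 occurrence(s) of x with (z - y)
  => ( ( z - y ) + y ) == 13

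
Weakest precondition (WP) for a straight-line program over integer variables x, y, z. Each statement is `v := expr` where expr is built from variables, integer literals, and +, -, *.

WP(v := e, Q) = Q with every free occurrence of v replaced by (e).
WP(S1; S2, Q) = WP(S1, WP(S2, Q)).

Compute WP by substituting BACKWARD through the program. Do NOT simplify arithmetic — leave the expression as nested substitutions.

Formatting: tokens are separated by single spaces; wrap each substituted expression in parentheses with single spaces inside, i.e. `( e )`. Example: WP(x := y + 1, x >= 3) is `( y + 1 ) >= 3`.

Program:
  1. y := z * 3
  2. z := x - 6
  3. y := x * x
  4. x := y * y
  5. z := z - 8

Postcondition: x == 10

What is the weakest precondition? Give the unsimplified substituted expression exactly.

post: x == 10
stmt 5: z := z - 8  -- replace 0 occurrence(s) of z with (z - 8)
  => x == 10
stmt 4: x := y * y  -- replace 1 occurrence(s) of x with (y * y)
  => ( y * y ) == 10
stmt 3: y := x * x  -- replace 2 occurrence(s) of y with (x * x)
  => ( ( x * x ) * ( x * x ) ) == 10
stmt 2: z := x - 6  -- replace 0 occurrence(s) of z with (x - 6)
  => ( ( x * x ) * ( x * x ) ) == 10
stmt 1: y := z * 3  -- replace 0 occurrence(s) of y with (z * 3)
  => ( ( x * x ) * ( x * x ) ) == 10

Answer: ( ( x * x ) * ( x * x ) ) == 10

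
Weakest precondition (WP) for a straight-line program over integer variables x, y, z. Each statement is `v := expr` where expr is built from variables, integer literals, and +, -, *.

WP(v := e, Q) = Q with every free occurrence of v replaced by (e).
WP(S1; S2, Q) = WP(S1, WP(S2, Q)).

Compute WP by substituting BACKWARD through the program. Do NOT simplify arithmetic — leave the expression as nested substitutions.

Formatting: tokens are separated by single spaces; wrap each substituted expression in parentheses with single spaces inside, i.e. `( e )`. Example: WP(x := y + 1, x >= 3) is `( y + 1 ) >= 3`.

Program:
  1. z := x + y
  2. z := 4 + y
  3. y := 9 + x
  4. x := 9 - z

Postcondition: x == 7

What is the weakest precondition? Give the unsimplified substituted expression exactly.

Answer: ( 9 - ( 4 + y ) ) == 7

Derivation:
post: x == 7
stmt 4: x := 9 - z  -- replace 1 occurrence(s) of x with (9 - z)
  => ( 9 - z ) == 7
stmt 3: y := 9 + x  -- replace 0 occurrence(s) of y with (9 + x)
  => ( 9 - z ) == 7
stmt 2: z := 4 + y  -- replace 1 occurrence(s) of z with (4 + y)
  => ( 9 - ( 4 + y ) ) == 7
stmt 1: z := x + y  -- replace 0 occurrence(s) of z with (x + y)
  => ( 9 - ( 4 + y ) ) == 7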